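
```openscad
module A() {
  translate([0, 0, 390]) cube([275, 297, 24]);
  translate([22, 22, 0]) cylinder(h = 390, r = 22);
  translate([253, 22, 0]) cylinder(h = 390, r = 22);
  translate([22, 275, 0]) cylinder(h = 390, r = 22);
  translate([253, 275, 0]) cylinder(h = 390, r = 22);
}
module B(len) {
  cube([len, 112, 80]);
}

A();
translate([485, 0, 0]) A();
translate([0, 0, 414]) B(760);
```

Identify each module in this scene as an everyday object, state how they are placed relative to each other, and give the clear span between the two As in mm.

A is a stool. B is a beam. A beam spans the tops of two stools. The clear span between the two stools is 210 mm.

Second stool starts at x = 485; first ends at x = 275; clear span = 485 − 275 = 210 mm.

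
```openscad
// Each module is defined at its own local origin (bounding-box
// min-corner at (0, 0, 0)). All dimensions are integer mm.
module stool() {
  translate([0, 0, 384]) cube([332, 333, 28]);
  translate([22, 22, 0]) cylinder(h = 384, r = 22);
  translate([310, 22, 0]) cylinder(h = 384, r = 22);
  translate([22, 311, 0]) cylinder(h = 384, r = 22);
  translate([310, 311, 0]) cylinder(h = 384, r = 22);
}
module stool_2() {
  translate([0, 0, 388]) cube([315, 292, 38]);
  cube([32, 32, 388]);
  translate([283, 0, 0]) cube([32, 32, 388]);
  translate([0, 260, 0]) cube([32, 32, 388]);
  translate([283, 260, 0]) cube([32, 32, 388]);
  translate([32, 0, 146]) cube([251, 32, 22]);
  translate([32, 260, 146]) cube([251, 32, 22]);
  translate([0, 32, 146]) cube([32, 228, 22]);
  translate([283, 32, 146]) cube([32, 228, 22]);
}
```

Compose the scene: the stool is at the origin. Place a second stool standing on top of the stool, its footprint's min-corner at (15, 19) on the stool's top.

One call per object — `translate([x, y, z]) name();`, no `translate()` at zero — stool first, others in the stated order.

stool();
translate([15, 19, 412]) stool_2();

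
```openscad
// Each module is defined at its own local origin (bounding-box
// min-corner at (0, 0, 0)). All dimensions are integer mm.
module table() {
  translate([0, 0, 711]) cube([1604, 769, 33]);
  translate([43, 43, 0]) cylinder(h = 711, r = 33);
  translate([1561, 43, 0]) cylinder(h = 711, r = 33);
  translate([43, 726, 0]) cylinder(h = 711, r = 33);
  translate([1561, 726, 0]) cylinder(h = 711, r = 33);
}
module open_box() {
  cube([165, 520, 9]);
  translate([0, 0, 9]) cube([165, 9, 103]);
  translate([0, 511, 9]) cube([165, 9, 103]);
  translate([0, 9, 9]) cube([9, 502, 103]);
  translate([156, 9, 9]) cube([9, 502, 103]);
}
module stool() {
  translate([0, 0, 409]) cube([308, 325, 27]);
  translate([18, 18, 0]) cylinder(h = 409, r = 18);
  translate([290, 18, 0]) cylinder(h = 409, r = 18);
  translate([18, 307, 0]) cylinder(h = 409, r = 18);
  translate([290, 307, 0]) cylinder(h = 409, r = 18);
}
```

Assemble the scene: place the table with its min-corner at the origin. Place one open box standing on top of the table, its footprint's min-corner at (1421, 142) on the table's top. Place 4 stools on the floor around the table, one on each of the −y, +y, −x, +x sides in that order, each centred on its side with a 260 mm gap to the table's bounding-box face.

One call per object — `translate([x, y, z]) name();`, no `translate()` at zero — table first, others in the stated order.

table();
translate([1421, 142, 744]) open_box();
translate([648, -585, 0]) stool();
translate([648, 1029, 0]) stool();
translate([-568, 222, 0]) stool();
translate([1864, 222, 0]) stool();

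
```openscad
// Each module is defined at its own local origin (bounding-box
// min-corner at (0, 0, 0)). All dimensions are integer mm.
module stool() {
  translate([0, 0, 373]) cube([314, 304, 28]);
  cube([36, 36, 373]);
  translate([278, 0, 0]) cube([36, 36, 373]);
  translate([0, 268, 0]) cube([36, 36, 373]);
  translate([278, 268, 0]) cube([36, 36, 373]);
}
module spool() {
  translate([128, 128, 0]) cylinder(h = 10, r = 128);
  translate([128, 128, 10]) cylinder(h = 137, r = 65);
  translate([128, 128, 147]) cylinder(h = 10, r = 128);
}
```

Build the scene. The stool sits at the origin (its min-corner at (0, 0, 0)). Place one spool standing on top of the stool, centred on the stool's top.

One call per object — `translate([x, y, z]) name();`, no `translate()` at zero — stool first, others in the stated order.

stool();
translate([29, 24, 401]) spool();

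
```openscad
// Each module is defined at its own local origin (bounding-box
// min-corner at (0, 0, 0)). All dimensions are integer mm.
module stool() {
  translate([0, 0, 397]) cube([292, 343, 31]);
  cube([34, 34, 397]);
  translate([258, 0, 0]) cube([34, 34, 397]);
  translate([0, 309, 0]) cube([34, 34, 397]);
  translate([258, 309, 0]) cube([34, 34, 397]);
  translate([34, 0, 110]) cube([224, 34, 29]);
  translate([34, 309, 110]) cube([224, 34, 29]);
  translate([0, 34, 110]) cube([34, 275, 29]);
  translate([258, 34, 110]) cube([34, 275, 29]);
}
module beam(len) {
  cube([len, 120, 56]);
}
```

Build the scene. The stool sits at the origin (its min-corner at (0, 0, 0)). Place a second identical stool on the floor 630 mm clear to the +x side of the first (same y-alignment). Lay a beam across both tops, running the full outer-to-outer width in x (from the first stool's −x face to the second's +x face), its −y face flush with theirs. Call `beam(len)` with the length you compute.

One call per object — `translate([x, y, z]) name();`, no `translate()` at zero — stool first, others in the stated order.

stool();
translate([922, 0, 0]) stool();
translate([0, 0, 428]) beam(1214);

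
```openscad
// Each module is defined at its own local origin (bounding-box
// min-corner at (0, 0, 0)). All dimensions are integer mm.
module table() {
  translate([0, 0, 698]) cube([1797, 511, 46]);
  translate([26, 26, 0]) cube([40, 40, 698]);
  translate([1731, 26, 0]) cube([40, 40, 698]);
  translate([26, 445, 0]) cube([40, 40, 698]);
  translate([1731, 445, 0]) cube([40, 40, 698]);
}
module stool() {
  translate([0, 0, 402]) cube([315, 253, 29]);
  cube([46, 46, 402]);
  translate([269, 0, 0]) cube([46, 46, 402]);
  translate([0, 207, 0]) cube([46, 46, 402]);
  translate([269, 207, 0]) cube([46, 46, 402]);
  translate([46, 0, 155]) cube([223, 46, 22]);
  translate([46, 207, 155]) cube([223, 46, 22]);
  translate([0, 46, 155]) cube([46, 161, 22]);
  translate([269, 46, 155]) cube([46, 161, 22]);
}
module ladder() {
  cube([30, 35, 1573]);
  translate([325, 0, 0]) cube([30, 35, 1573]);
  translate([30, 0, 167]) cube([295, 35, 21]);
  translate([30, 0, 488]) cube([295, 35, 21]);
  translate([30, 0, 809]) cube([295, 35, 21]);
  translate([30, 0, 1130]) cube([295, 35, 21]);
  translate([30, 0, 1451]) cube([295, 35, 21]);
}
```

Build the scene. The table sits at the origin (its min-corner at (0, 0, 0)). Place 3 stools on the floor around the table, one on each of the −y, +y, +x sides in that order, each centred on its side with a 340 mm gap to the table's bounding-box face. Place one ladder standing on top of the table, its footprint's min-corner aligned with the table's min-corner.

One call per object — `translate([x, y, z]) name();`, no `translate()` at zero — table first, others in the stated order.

table();
translate([741, -593, 0]) stool();
translate([741, 851, 0]) stool();
translate([2137, 129, 0]) stool();
translate([0, 0, 744]) ladder();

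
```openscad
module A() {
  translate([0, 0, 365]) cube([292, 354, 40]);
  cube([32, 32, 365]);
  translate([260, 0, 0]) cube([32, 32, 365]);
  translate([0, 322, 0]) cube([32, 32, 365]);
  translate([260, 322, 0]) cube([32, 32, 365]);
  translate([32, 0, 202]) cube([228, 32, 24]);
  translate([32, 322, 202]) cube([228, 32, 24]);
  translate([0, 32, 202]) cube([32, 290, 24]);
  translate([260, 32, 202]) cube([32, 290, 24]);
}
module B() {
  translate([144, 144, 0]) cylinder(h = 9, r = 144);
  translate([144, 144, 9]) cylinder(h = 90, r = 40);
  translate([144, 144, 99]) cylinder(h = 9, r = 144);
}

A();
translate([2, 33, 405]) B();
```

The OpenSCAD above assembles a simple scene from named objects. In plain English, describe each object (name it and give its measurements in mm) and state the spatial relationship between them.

A is a four-legged stool. The seat is a 292×354×40 mm slab whose top surface is at z = 405 mm; four square legs, each 32×32 mm in cross-section, run from the floor (z = 0) to the underside of the seat, each flush with a corner of the seat. Four stretchers, 32 mm wide and 24 mm tall, connect adjacent legs with their undersides at z = 202 mm, each running between the inner faces of the legs it joins and aligned with the legs' outer faces on the other axis.

B is a spool: two coaxial disc flanges of radius 144 mm and thickness 9 mm, joined by a core cylinder of radius 40 mm and height 90 mm. The lower flange rests on z = 0 and the three cylinders share a vertical axis.

The spool is on top of the stool, centred.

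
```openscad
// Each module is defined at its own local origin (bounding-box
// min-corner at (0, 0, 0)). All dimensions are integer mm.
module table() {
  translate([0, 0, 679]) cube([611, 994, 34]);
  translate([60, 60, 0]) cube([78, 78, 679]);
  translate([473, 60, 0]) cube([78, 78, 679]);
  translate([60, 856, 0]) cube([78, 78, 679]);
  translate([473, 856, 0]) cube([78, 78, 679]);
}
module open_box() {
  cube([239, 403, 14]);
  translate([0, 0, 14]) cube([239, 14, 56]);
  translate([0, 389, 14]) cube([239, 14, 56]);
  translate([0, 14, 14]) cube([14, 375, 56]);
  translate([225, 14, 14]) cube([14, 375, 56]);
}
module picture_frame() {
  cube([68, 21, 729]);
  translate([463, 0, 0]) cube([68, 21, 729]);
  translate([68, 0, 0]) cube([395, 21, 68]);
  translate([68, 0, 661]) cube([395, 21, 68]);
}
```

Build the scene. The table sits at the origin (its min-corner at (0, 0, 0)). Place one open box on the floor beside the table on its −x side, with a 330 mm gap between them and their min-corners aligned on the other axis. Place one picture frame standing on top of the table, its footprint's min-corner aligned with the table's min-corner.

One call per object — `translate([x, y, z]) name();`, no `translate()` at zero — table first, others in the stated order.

table();
translate([-569, 0, 0]) open_box();
translate([0, 0, 713]) picture_frame();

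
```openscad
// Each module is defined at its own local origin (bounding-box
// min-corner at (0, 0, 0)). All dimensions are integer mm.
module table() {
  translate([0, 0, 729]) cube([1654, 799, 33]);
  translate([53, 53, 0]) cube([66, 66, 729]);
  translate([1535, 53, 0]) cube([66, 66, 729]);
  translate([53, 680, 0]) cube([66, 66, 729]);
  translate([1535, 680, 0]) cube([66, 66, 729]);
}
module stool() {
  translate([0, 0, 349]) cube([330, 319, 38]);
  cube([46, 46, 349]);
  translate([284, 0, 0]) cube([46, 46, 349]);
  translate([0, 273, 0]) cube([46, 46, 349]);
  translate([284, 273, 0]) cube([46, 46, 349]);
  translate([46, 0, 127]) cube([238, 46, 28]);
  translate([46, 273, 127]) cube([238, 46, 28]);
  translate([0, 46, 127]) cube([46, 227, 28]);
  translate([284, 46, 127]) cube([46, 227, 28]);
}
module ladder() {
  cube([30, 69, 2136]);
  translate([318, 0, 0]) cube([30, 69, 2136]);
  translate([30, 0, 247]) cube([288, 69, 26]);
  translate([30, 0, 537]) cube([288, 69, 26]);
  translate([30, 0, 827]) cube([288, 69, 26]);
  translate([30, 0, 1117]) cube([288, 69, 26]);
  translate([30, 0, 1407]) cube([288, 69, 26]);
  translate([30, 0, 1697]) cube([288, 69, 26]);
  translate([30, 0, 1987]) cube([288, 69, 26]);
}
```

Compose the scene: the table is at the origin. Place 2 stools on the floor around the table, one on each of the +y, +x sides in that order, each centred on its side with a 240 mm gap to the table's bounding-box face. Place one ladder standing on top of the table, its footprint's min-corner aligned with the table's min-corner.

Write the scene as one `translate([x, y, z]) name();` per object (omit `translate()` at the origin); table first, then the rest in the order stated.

table();
translate([662, 1039, 0]) stool();
translate([1894, 240, 0]) stool();
translate([0, 0, 762]) ladder();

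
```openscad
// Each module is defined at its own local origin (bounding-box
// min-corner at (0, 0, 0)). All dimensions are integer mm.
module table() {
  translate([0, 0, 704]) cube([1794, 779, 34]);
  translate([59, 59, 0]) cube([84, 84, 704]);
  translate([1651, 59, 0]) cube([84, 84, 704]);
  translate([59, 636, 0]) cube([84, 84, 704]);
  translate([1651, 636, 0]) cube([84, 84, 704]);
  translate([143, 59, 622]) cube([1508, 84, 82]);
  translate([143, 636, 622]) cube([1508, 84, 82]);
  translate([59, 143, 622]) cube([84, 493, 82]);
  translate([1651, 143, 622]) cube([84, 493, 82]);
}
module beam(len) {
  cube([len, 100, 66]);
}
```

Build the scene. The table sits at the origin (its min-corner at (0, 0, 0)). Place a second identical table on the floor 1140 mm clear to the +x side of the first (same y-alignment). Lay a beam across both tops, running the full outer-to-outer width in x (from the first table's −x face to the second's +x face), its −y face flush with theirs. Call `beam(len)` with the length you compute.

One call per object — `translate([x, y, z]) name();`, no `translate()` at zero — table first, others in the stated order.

table();
translate([2934, 0, 0]) table();
translate([0, 0, 738]) beam(4728);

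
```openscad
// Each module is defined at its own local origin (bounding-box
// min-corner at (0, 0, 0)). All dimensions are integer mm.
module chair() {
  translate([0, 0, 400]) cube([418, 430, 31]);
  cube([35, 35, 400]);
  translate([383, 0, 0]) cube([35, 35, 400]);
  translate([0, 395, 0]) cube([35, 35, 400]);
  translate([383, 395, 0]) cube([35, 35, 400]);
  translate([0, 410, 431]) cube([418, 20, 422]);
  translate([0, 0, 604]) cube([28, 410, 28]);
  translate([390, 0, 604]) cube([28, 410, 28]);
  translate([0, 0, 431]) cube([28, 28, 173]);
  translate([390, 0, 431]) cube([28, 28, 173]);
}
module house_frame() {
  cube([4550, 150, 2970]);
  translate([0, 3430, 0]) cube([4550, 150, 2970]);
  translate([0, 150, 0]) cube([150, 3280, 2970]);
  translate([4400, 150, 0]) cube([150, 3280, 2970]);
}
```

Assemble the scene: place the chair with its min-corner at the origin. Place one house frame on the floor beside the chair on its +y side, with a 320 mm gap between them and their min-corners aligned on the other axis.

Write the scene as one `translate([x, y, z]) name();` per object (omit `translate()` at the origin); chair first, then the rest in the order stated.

chair();
translate([0, 750, 0]) house_frame();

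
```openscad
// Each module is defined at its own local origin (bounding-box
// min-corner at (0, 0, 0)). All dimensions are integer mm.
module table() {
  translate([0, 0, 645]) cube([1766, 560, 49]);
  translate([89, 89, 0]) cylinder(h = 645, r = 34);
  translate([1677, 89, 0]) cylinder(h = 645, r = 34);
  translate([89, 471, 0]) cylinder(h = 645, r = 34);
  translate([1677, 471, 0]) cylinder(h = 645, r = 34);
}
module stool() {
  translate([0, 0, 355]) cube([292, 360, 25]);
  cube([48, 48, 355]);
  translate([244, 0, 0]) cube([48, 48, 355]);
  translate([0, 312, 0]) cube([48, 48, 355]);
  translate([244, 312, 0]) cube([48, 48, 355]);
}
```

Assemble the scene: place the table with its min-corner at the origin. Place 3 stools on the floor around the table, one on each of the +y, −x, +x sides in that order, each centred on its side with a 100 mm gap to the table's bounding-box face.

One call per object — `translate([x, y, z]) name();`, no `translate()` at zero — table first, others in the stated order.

table();
translate([737, 660, 0]) stool();
translate([-392, 100, 0]) stool();
translate([1866, 100, 0]) stool();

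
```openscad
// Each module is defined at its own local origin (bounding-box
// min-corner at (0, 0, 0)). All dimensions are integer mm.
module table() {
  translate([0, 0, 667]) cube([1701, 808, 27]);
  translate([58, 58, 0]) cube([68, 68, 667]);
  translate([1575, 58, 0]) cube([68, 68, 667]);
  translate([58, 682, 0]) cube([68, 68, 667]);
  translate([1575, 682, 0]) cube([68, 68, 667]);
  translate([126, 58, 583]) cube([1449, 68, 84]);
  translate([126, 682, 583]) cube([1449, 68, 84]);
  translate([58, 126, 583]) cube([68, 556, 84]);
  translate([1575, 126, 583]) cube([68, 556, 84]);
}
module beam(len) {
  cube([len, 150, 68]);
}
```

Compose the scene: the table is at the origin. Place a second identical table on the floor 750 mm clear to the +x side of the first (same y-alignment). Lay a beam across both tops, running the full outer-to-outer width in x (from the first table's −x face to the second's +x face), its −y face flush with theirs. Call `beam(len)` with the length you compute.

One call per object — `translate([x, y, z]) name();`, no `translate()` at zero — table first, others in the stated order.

table();
translate([2451, 0, 0]) table();
translate([0, 0, 694]) beam(4152);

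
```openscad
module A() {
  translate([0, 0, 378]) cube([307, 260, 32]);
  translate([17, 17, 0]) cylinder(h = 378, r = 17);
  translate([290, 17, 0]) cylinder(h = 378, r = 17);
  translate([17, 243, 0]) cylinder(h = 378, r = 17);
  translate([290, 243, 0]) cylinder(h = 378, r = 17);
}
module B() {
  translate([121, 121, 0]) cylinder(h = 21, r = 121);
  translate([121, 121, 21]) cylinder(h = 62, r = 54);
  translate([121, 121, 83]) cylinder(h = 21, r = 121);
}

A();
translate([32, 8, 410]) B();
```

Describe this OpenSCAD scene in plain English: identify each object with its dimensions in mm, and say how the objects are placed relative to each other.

A is a four-legged stool. The seat is a 307×260×32 mm slab whose top surface is at z = 410 mm; four round legs, each 34 mm in diameter, run from the floor (z = 0) to the underside of the seat, each leg's axis is inset half a diameter from the nearest pair of seat edges (so the leg's bounding box is flush with the corner).

B is a spool: two coaxial disc flanges of radius 121 mm and thickness 21 mm, joined by a core cylinder of radius 54 mm and height 62 mm. The lower flange rests on z = 0 and the three cylinders share a vertical axis.

The spool is on top of the stool.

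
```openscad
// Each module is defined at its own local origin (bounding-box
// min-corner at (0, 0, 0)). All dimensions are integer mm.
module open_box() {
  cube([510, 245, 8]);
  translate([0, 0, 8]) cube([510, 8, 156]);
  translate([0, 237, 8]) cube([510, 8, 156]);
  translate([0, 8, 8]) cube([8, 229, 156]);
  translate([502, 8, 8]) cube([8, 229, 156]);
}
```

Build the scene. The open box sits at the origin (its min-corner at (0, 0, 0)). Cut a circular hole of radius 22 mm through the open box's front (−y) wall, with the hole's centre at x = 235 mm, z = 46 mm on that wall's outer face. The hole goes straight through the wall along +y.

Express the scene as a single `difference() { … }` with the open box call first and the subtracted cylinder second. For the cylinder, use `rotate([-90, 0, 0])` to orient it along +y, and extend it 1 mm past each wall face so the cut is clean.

difference() {
  open_box();
  translate([235, -1, 46]) rotate([-90, 0, 0]) cylinder(h = 10, r = 22);
}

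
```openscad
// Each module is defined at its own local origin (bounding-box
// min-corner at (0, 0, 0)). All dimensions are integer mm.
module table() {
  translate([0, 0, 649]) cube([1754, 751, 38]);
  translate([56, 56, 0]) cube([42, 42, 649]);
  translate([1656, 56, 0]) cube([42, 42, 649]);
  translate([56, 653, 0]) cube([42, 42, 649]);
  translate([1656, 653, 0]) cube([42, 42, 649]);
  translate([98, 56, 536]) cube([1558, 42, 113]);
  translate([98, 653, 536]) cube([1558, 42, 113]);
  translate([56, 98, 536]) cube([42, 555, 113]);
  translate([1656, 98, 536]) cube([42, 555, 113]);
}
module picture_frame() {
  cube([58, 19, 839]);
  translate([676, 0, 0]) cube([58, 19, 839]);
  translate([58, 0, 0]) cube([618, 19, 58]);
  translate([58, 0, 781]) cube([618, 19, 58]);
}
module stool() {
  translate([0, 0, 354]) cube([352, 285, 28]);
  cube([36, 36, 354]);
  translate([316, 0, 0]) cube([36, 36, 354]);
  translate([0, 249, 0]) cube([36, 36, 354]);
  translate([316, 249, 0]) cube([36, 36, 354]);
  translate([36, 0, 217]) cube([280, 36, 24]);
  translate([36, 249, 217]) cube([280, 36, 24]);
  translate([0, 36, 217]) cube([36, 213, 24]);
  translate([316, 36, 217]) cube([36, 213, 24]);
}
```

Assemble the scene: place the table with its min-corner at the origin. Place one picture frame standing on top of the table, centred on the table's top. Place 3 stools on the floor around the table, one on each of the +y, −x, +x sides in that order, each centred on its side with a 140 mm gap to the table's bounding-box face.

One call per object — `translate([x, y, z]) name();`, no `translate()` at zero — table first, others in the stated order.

table();
translate([510, 366, 687]) picture_frame();
translate([701, 891, 0]) stool();
translate([-492, 233, 0]) stool();
translate([1894, 233, 0]) stool();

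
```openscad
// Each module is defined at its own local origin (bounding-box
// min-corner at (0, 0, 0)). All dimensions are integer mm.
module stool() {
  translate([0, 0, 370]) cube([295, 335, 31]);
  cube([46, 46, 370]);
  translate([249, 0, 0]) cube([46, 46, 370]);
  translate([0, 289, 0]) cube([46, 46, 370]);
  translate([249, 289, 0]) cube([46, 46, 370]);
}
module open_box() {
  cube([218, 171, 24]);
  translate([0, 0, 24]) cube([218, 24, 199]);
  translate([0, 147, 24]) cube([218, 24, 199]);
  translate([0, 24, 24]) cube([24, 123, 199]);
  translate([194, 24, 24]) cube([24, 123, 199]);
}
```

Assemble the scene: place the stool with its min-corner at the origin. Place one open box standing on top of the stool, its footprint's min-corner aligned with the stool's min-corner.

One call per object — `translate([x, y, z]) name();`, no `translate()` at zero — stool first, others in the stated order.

stool();
translate([0, 0, 401]) open_box();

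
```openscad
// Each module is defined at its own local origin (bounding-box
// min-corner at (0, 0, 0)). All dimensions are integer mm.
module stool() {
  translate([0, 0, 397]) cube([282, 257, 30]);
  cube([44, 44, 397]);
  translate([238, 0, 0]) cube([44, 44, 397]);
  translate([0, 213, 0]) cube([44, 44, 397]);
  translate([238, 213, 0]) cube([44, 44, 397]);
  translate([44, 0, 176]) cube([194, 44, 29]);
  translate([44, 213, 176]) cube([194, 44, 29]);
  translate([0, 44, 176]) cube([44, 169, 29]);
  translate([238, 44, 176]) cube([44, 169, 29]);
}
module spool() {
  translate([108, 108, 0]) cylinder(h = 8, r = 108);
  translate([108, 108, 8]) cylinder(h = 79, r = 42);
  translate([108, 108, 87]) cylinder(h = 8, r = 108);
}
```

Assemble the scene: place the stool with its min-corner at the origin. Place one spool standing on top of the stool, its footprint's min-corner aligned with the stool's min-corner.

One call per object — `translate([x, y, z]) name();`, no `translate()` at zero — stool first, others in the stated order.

stool();
translate([0, 0, 427]) spool();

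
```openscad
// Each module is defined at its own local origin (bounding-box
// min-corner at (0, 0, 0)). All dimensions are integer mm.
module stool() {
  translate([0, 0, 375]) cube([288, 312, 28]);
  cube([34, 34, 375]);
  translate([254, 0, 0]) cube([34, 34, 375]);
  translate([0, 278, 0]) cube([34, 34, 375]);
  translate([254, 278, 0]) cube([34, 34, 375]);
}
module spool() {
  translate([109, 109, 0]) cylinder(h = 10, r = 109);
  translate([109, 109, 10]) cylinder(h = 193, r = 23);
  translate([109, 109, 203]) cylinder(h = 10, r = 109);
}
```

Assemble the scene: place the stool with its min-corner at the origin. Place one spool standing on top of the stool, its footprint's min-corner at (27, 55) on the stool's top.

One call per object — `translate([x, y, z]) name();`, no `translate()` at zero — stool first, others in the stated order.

stool();
translate([27, 55, 403]) spool();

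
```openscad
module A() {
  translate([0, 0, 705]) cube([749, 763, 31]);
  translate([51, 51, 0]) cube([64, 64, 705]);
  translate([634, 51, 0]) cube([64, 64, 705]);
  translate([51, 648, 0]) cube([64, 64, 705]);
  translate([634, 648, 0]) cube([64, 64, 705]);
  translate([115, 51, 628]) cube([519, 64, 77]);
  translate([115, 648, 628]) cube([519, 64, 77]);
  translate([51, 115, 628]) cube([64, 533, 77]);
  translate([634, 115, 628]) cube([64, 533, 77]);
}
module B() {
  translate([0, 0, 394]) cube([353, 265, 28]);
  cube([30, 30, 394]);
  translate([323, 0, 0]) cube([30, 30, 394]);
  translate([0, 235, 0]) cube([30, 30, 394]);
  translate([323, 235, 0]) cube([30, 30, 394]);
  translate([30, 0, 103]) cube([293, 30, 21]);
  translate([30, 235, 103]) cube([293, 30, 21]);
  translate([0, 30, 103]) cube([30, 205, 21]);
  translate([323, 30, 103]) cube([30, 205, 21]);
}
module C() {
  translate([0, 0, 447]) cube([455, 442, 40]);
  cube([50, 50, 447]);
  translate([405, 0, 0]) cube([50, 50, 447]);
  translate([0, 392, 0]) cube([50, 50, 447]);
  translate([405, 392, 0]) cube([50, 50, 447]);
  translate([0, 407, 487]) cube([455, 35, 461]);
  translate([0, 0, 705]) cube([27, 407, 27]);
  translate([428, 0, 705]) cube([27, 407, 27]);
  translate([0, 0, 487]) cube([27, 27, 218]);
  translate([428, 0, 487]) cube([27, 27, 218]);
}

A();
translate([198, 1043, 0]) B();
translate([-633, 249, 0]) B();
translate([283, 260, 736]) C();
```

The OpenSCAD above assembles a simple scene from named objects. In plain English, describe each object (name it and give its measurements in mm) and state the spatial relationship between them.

A is a table: top 749 mm (x) × 763 mm (y), 31 mm thick, upper face at z = 736 mm, on four 64×64 mm square legs, each inset 51 mm from the nearest pair of top edges, running from z = 0 to the bottom of the top. Four apron rails, 64 mm thick and 77 mm tall, run between adjacent legs with their top edges flush with the underside of the top and their outer faces flush with the legs' outer faces.

B is a four-legged stool. The seat is 353×265 mm, 28 mm thick, top at z = 422 mm. It stands on four square legs, each 30×30 mm in cross-section, from z = 0 to the seat underside, each flush with a corner of the seat. Four stretchers, 30 mm wide and 21 mm tall, connect adjacent legs with their undersides at z = 103 mm, each running between the inner faces of the legs it joins and aligned with the legs' outer faces on the other axis.

C is a chair: 455×442 mm seat, 40 mm thick, top at z = 487 mm, on four 50 mm square corner legs flush with the seat edges. A 35 mm thick backrest slab spans the full seat width, extending 461 mm above the seat top, its back face flush with the seat's +y edge. Two armrests of 27×27 mm section run along each side from the seat's front edge to the front of the backrest, top faces 245 mm above the seat top and outer faces flush with the seat's x-edges; a 27×27 mm post under the front of each armrest stands on the seat at the front corner.

Two stools sit around the table at the +y, −x sides. The chair is on top of the table.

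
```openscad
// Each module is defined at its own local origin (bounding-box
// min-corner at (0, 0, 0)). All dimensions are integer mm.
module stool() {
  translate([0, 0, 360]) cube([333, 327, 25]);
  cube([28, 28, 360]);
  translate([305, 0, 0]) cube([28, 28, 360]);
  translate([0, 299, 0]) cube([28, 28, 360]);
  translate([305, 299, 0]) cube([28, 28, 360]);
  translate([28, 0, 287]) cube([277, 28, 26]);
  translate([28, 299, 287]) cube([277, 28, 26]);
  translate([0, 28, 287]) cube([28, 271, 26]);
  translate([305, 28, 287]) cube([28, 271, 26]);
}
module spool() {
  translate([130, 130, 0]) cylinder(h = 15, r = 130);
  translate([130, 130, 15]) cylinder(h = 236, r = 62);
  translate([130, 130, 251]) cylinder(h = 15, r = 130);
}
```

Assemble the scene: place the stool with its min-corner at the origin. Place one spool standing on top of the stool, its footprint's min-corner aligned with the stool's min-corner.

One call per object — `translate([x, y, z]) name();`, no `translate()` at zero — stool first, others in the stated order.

stool();
translate([0, 0, 385]) spool();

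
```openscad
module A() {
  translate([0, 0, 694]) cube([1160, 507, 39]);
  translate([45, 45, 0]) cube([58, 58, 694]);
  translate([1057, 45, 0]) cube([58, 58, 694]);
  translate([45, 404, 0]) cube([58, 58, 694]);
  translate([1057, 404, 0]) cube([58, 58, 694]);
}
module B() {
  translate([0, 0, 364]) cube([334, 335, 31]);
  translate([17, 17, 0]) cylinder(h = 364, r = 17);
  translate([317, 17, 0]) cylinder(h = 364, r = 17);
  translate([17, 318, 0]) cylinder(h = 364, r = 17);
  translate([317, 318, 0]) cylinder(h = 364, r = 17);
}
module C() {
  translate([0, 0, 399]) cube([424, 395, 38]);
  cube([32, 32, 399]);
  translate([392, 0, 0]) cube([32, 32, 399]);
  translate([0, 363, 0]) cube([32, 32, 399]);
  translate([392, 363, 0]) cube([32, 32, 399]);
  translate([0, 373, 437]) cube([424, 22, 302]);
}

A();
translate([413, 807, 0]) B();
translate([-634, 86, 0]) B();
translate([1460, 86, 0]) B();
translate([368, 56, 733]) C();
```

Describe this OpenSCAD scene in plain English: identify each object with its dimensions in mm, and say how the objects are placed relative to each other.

A is a rectangular dining table. The top is 1160×507×39 mm with its upper surface at z = 733 mm. It stands on four 58×58 mm square legs, each inset 45 mm from the nearest pair of top edges, running from the floor to the underside of the top.

B is a four-legged stool. The seat is a 334×335×31 mm slab whose top surface is at z = 395 mm; four round legs, each 34 mm in diameter, run from the floor (z = 0) to the underside of the seat, each leg's axis is inset half a diameter from the nearest pair of seat edges (so the leg's bounding box is flush with the corner).

C is a chair: 424×395 mm seat, 38 mm thick, top at z = 437 mm, on four 32 mm square corner legs flush with the seat edges. A 22 mm thick backrest slab spans the full seat width, extending 302 mm above the seat top, its back face flush with the seat's +y edge.

Three stools sit around the table at the +y, −x, +x sides. The chair is on top of the table, centred.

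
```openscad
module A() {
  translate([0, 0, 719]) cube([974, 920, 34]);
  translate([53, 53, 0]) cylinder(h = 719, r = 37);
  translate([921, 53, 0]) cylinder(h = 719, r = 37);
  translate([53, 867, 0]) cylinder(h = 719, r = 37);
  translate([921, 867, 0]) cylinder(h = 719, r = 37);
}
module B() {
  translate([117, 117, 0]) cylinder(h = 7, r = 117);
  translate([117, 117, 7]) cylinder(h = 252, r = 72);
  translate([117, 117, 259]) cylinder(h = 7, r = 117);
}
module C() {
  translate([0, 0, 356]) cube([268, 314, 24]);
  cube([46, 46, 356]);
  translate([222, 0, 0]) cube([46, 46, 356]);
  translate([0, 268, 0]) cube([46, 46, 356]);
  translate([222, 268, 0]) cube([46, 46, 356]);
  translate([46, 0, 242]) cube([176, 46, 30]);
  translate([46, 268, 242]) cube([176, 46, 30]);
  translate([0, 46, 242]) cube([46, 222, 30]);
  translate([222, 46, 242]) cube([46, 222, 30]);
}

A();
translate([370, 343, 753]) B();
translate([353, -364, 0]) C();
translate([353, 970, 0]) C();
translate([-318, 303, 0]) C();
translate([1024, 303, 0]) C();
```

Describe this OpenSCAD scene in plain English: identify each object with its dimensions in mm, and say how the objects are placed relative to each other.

A is a rectangular dining table. The top is 974×920×34 mm with its upper surface at z = 753 mm. It stands on four round legs of 74 mm diameter, each leg's bounding box inset 16 mm from the nearest pair of top edges, running from the floor to the underside of the top.

B is a spool: two coaxial disc flanges of radius 117 mm and thickness 7 mm, joined by a core cylinder of radius 72 mm and height 252 mm. The lower flange rests on z = 0 and the three cylinders share a vertical axis.

C is a four-legged stool. The seat is 268×314 mm, 24 mm thick, top at z = 380 mm. It stands on four square legs, each 46×46 mm in cross-section, from z = 0 to the seat underside, each flush with a corner of the seat. Four stretchers, 46 mm wide and 30 mm tall, connect adjacent legs with their undersides at z = 242 mm, each running between the inner faces of the legs it joins and aligned with the legs' outer faces on the other axis.

The spool is on top of the table, centred. Four stools sit around the table at the −y, +y, −x, +x sides.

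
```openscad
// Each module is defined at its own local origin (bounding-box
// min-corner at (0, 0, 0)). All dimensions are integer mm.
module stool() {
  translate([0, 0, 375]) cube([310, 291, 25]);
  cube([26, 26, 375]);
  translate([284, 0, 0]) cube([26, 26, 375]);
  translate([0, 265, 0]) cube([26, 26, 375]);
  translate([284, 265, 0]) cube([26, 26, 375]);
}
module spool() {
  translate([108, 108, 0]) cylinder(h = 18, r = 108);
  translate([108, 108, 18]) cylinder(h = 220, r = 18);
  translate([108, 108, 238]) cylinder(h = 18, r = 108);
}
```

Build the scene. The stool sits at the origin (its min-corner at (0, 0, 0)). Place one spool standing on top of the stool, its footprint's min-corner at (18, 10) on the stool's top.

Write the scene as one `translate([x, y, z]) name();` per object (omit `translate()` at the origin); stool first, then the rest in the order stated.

stool();
translate([18, 10, 400]) spool();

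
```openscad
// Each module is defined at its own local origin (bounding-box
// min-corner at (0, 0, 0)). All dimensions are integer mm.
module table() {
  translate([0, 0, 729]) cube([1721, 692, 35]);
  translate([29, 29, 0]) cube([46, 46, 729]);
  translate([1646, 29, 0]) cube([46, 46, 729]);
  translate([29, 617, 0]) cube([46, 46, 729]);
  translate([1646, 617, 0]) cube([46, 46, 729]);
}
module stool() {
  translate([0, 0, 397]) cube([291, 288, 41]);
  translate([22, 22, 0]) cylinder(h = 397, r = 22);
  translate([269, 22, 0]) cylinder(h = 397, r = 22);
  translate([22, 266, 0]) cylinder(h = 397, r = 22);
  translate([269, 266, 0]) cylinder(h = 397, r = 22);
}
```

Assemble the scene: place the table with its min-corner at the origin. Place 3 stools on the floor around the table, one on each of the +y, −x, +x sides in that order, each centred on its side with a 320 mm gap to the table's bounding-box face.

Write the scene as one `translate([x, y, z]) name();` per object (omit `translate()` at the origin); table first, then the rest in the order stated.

table();
translate([715, 1012, 0]) stool();
translate([-611, 202, 0]) stool();
translate([2041, 202, 0]) stool();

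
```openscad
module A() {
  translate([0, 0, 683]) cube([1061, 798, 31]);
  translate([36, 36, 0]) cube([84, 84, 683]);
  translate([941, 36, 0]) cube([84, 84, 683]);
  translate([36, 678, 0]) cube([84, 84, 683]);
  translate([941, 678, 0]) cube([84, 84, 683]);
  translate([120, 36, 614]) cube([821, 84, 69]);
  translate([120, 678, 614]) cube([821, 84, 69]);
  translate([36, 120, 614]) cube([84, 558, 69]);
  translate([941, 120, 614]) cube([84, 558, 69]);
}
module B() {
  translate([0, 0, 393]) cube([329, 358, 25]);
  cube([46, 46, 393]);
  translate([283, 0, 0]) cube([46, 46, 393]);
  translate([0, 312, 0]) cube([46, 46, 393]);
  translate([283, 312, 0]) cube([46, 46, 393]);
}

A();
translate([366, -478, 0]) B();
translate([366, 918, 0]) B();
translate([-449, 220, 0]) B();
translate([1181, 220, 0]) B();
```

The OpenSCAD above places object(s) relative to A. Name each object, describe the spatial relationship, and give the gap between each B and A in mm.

A is a table. B is a stool. Four stools sit around the table at the −y, +y, −x, +x sides. The gap between each stool and the table is 120 mm.

Each stool's nearest face is 120 mm from the table's bounding box.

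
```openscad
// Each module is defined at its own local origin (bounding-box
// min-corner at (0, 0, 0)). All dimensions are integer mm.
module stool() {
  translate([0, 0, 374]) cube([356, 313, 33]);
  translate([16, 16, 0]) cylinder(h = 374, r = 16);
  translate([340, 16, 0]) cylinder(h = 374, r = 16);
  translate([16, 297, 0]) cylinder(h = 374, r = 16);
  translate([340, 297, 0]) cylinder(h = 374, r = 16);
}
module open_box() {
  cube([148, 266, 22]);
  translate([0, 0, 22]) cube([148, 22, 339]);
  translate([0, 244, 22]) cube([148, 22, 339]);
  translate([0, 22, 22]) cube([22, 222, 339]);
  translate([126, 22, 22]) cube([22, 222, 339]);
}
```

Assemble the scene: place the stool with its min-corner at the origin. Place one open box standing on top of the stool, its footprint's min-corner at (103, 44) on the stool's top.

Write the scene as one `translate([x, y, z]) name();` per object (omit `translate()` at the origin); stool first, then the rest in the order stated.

stool();
translate([103, 44, 407]) open_box();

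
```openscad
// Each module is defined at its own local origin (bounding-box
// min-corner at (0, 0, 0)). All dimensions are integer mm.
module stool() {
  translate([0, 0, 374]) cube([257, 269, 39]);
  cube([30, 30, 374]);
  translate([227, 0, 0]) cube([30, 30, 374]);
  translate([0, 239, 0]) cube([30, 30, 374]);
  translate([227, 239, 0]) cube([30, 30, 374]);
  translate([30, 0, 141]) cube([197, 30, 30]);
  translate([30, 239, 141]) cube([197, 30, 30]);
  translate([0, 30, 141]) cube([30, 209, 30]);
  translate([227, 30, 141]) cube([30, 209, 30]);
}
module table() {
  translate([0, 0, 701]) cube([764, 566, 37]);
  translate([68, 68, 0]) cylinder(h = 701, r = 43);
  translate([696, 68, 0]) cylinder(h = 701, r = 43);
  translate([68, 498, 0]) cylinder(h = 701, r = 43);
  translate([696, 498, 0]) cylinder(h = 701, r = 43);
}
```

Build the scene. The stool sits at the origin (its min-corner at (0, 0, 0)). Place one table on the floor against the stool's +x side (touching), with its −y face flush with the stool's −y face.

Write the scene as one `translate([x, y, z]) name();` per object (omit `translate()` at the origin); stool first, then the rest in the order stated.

stool();
translate([257, 0, 0]) table();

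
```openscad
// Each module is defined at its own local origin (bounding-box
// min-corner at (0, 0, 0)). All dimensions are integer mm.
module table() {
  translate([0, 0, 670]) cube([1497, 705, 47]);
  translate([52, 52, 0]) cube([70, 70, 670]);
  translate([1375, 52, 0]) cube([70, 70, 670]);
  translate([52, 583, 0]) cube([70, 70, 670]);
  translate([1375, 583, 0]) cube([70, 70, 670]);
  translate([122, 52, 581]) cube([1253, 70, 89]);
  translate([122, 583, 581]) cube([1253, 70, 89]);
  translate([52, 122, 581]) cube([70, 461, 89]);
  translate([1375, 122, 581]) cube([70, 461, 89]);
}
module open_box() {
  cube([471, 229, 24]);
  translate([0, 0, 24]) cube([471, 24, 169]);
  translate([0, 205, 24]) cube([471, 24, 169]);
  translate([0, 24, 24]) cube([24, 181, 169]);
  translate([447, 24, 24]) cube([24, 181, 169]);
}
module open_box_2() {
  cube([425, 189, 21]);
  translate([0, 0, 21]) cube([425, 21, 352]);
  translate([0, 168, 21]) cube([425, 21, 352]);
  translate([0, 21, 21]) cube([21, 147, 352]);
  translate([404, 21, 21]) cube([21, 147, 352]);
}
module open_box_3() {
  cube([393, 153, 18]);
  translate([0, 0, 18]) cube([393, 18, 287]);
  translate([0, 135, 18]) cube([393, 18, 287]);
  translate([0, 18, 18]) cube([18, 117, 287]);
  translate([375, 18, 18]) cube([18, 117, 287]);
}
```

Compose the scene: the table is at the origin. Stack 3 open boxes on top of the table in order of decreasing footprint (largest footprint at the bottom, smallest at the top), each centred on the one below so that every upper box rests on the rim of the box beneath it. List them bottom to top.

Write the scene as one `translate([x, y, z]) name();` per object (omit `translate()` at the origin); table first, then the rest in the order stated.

table();
translate([513, 238, 717]) open_box();
translate([536, 258, 910]) open_box_2();
translate([552, 276, 1283]) open_box_3();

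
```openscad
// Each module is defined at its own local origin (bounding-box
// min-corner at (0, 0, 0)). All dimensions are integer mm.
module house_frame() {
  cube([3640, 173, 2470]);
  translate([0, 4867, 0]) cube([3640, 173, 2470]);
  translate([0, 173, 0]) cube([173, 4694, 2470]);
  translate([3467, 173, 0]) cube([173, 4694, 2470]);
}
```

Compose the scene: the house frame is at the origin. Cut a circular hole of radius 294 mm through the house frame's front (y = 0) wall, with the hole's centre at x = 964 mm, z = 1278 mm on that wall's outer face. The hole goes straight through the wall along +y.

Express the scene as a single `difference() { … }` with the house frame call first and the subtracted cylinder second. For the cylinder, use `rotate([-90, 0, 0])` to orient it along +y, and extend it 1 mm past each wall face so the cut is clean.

difference() {
  house_frame();
  translate([964, -1, 1278]) rotate([-90, 0, 0]) cylinder(h = 175, r = 294);
}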